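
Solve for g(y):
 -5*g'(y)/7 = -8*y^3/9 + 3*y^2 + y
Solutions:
 g(y) = C1 + 14*y^4/45 - 7*y^3/5 - 7*y^2/10


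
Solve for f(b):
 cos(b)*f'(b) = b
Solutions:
 f(b) = C1 + Integral(b/cos(b), b)


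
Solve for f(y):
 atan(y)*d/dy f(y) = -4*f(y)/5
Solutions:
 f(y) = C1*exp(-4*Integral(1/atan(y), y)/5)


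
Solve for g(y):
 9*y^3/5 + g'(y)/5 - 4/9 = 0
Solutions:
 g(y) = C1 - 9*y^4/4 + 20*y/9


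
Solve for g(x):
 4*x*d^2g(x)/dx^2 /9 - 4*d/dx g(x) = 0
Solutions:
 g(x) = C1 + C2*x^10


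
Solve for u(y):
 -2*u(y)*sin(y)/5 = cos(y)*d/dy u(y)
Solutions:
 u(y) = C1*cos(y)^(2/5)


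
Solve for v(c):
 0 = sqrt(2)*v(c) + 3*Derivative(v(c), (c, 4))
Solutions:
 v(c) = (C1*sin(2^(5/8)*3^(3/4)*c/6) + C2*cos(2^(5/8)*3^(3/4)*c/6))*exp(-2^(5/8)*3^(3/4)*c/6) + (C3*sin(2^(5/8)*3^(3/4)*c/6) + C4*cos(2^(5/8)*3^(3/4)*c/6))*exp(2^(5/8)*3^(3/4)*c/6)


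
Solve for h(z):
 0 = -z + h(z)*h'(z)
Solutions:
 h(z) = -sqrt(C1 + z^2)
 h(z) = sqrt(C1 + z^2)


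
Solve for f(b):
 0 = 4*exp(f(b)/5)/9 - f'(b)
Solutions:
 f(b) = 5*log(-1/(C1 + 4*b)) + 5*log(45)


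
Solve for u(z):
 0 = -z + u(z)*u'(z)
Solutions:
 u(z) = -sqrt(C1 + z^2)
 u(z) = sqrt(C1 + z^2)


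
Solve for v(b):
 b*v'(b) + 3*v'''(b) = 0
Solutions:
 v(b) = C1 + Integral(C2*airyai(-3^(2/3)*b/3) + C3*airybi(-3^(2/3)*b/3), b)


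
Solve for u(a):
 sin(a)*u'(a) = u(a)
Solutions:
 u(a) = C1*sqrt(cos(a) - 1)/sqrt(cos(a) + 1)


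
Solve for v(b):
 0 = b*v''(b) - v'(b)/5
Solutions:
 v(b) = C1 + C2*b^(6/5)


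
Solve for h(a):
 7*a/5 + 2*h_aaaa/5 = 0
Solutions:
 h(a) = C1 + C2*a + C3*a^2 + C4*a^3 - 7*a^5/240


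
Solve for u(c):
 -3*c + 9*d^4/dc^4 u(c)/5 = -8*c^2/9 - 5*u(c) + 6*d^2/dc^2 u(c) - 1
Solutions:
 u(c) = -8*c^2/45 + 3*c/5 + (C1 + C2*c)*exp(-sqrt(15)*c/3) + (C3 + C4*c)*exp(sqrt(15)*c/3) - 47/75


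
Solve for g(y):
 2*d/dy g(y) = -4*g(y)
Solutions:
 g(y) = C1*exp(-2*y)


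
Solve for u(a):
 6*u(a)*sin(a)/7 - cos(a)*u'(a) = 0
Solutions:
 u(a) = C1/cos(a)^(6/7)


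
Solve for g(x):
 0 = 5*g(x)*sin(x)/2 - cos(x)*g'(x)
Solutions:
 g(x) = C1/cos(x)^(5/2)


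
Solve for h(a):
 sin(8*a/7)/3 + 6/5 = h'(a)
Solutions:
 h(a) = C1 + 6*a/5 - 7*cos(8*a/7)/24


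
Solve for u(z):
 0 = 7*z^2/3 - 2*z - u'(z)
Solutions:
 u(z) = C1 + 7*z^3/9 - z^2


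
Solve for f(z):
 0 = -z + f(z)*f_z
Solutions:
 f(z) = -sqrt(C1 + z^2)
 f(z) = sqrt(C1 + z^2)


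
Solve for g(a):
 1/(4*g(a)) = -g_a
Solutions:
 g(a) = -sqrt(C1 - 2*a)/2
 g(a) = sqrt(C1 - 2*a)/2


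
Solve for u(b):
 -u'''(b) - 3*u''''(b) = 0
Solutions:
 u(b) = C1 + C2*b + C3*b^2 + C4*exp(-b/3)


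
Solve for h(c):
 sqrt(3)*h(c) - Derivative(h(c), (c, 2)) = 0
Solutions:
 h(c) = C1*exp(-3^(1/4)*c) + C2*exp(3^(1/4)*c)


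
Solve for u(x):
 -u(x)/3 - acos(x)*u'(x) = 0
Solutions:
 u(x) = C1*exp(-Integral(1/acos(x), x)/3)


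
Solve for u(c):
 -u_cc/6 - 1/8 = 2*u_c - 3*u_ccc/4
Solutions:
 u(c) = C1 + C2*exp(c*(1 - sqrt(217))/9) + C3*exp(c*(1 + sqrt(217))/9) - c/16


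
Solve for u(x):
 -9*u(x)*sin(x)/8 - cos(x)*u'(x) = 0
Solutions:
 u(x) = C1*cos(x)^(9/8)


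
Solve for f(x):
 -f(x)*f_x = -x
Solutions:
 f(x) = -sqrt(C1 + x^2)
 f(x) = sqrt(C1 + x^2)


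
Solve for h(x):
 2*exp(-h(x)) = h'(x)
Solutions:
 h(x) = log(C1 + 2*x)


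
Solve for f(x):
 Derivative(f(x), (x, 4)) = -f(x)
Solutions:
 f(x) = (C1*sin(sqrt(2)*x/2) + C2*cos(sqrt(2)*x/2))*exp(-sqrt(2)*x/2) + (C3*sin(sqrt(2)*x/2) + C4*cos(sqrt(2)*x/2))*exp(sqrt(2)*x/2)


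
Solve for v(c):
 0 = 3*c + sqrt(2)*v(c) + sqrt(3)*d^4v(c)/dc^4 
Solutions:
 v(c) = -3*sqrt(2)*c/2 + (C1*sin(2^(5/8)*3^(7/8)*c/6) + C2*cos(2^(5/8)*3^(7/8)*c/6))*exp(-2^(5/8)*3^(7/8)*c/6) + (C3*sin(2^(5/8)*3^(7/8)*c/6) + C4*cos(2^(5/8)*3^(7/8)*c/6))*exp(2^(5/8)*3^(7/8)*c/6)


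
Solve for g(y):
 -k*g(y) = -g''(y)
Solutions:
 g(y) = C1*exp(-sqrt(k)*y) + C2*exp(sqrt(k)*y)


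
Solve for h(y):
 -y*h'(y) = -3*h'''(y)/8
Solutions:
 h(y) = C1 + Integral(C2*airyai(2*3^(2/3)*y/3) + C3*airybi(2*3^(2/3)*y/3), y)


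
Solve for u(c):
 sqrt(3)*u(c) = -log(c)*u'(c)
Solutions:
 u(c) = C1*exp(-sqrt(3)*li(c))


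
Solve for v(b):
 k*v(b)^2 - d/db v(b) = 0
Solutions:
 v(b) = -1/(C1 + b*k)


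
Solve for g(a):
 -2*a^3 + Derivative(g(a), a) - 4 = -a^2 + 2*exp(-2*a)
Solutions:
 g(a) = C1 + a^4/2 - a^3/3 + 4*a - exp(-2*a)


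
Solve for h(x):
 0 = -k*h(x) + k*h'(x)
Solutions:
 h(x) = C1*exp(x)


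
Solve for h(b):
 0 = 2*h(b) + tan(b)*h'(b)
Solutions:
 h(b) = C1/sin(b)^2


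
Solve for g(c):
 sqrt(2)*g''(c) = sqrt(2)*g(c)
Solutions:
 g(c) = C1*exp(-c) + C2*exp(c)


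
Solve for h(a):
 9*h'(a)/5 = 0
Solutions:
 h(a) = C1


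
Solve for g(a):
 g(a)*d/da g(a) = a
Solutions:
 g(a) = -sqrt(C1 + a^2)
 g(a) = sqrt(C1 + a^2)


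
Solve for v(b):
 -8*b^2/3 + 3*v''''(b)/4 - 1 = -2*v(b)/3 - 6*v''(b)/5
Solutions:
 v(b) = 4*b^2 + (C1*sin(2^(3/4)*sqrt(3)*b*cos(atan(sqrt(14)/6)/2)/3) + C2*cos(2^(3/4)*sqrt(3)*b*cos(atan(sqrt(14)/6)/2)/3))*exp(-2^(3/4)*sqrt(3)*b*sin(atan(sqrt(14)/6)/2)/3) + (C3*sin(2^(3/4)*sqrt(3)*b*cos(atan(sqrt(14)/6)/2)/3) + C4*cos(2^(3/4)*sqrt(3)*b*cos(atan(sqrt(14)/6)/2)/3))*exp(2^(3/4)*sqrt(3)*b*sin(atan(sqrt(14)/6)/2)/3) - 129/10


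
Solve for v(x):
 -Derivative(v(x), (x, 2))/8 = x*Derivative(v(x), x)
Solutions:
 v(x) = C1 + C2*erf(2*x)


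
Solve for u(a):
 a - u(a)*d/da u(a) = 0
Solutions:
 u(a) = -sqrt(C1 + a^2)
 u(a) = sqrt(C1 + a^2)


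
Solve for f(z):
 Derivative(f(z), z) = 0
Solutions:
 f(z) = C1


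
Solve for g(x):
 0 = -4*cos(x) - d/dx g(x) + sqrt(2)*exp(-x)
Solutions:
 g(x) = C1 - 4*sin(x) - sqrt(2)*exp(-x)


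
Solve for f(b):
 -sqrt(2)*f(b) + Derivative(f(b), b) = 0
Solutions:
 f(b) = C1*exp(sqrt(2)*b)


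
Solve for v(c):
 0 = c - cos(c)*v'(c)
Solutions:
 v(c) = C1 + Integral(c/cos(c), c)


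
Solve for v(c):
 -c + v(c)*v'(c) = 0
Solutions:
 v(c) = -sqrt(C1 + c^2)
 v(c) = sqrt(C1 + c^2)


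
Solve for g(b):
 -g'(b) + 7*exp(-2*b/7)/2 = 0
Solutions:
 g(b) = C1 - 49*exp(-2*b/7)/4


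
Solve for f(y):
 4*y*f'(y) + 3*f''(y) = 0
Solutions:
 f(y) = C1 + C2*erf(sqrt(6)*y/3)


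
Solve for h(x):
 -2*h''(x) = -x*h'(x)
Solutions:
 h(x) = C1 + C2*erfi(x/2)


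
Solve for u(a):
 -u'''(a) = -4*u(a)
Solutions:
 u(a) = C3*exp(2^(2/3)*a) + (C1*sin(2^(2/3)*sqrt(3)*a/2) + C2*cos(2^(2/3)*sqrt(3)*a/2))*exp(-2^(2/3)*a/2)


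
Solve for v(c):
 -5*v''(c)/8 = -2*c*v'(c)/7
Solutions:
 v(c) = C1 + C2*erfi(2*sqrt(70)*c/35)


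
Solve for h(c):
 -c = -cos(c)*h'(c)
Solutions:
 h(c) = C1 + Integral(c/cos(c), c)


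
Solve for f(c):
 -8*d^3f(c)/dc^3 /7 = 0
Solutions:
 f(c) = C1 + C2*c + C3*c^2


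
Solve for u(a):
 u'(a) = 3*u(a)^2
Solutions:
 u(a) = -1/(C1 + 3*a)


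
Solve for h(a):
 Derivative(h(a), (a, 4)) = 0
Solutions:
 h(a) = C1 + C2*a + C3*a^2 + C4*a^3


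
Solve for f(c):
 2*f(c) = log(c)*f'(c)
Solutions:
 f(c) = C1*exp(2*li(c))


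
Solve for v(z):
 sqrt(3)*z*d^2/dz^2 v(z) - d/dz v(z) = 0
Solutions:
 v(z) = C1 + C2*z^(sqrt(3)/3 + 1)


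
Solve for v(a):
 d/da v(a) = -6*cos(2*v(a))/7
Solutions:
 6*a/7 - log(sin(2*v(a)) - 1)/4 + log(sin(2*v(a)) + 1)/4 = C1


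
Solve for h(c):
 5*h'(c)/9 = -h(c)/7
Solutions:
 h(c) = C1*exp(-9*c/35)


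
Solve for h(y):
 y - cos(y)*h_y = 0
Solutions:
 h(y) = C1 + Integral(y/cos(y), y)


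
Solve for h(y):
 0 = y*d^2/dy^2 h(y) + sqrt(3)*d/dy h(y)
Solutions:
 h(y) = C1 + C2*y^(1 - sqrt(3))


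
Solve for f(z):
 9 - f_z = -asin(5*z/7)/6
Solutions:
 f(z) = C1 + z*asin(5*z/7)/6 + 9*z + sqrt(49 - 25*z^2)/30


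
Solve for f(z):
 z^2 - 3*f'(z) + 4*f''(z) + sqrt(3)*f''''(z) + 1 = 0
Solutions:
 f(z) = C1 + C2*exp(z*(-2^(2/3)*3^(1/6)*(27 + sqrt(256*sqrt(3) + 729))^(1/3) + 8*6^(1/3)/(27 + sqrt(256*sqrt(3) + 729))^(1/3))/12)*sin(z*(8*2^(1/3)*3^(5/6)/(27 + sqrt(256*sqrt(3) + 729))^(1/3) + 6^(2/3)*(27 + sqrt(256*sqrt(3) + 729))^(1/3))/12) + C3*exp(z*(-2^(2/3)*3^(1/6)*(27 + sqrt(256*sqrt(3) + 729))^(1/3) + 8*6^(1/3)/(27 + sqrt(256*sqrt(3) + 729))^(1/3))/12)*cos(z*(8*2^(1/3)*3^(5/6)/(27 + sqrt(256*sqrt(3) + 729))^(1/3) + 6^(2/3)*(27 + sqrt(256*sqrt(3) + 729))^(1/3))/12) + C4*exp(-z*(-2^(2/3)*3^(1/6)*(27 + sqrt(256*sqrt(3) + 729))^(1/3) + 8*6^(1/3)/(27 + sqrt(256*sqrt(3) + 729))^(1/3))/6) + z^3/9 + 4*z^2/9 + 41*z/27


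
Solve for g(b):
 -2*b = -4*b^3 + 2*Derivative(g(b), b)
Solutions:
 g(b) = C1 + b^4/2 - b^2/2


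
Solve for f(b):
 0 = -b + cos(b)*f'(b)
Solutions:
 f(b) = C1 + Integral(b/cos(b), b)


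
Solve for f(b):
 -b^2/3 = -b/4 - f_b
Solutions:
 f(b) = C1 + b^3/9 - b^2/8


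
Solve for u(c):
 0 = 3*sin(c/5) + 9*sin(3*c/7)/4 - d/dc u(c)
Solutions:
 u(c) = C1 - 15*cos(c/5) - 21*cos(3*c/7)/4


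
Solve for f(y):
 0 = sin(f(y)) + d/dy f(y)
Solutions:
 f(y) = -acos((-C1 - exp(2*y))/(C1 - exp(2*y))) + 2*pi
 f(y) = acos((-C1 - exp(2*y))/(C1 - exp(2*y)))


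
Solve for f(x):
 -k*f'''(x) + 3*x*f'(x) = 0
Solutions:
 f(x) = C1 + Integral(C2*airyai(3^(1/3)*x*(1/k)^(1/3)) + C3*airybi(3^(1/3)*x*(1/k)^(1/3)), x)


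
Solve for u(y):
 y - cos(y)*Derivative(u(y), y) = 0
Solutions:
 u(y) = C1 + Integral(y/cos(y), y)


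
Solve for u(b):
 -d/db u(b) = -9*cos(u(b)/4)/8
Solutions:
 -9*b/8 - 2*log(sin(u(b)/4) - 1) + 2*log(sin(u(b)/4) + 1) = C1


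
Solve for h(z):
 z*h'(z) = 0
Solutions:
 h(z) = C1


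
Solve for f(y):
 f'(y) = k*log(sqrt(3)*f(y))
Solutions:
 Integral(1/(2*log(_y) + log(3)), (_y, f(y))) = C1 + k*y/2


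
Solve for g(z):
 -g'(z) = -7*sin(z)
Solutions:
 g(z) = C1 - 7*cos(z)


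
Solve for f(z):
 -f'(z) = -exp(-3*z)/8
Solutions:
 f(z) = C1 - exp(-3*z)/24


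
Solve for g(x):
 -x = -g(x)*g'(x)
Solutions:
 g(x) = -sqrt(C1 + x^2)
 g(x) = sqrt(C1 + x^2)


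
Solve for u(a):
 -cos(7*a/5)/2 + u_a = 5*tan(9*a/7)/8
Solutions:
 u(a) = C1 - 35*log(cos(9*a/7))/72 + 5*sin(7*a/5)/14


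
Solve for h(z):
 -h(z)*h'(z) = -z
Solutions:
 h(z) = -sqrt(C1 + z^2)
 h(z) = sqrt(C1 + z^2)


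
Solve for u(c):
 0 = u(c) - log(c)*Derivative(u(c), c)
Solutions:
 u(c) = C1*exp(li(c))


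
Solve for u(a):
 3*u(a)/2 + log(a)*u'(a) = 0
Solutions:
 u(a) = C1*exp(-3*li(a)/2)


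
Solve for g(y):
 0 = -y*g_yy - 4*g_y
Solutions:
 g(y) = C1 + C2/y^3


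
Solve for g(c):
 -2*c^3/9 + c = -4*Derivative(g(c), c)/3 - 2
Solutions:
 g(c) = C1 + c^4/24 - 3*c^2/8 - 3*c/2


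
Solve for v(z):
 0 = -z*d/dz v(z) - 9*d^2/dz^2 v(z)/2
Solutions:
 v(z) = C1 + C2*erf(z/3)


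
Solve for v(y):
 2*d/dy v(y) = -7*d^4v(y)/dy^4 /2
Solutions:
 v(y) = C1 + C4*exp(-14^(2/3)*y/7) + (C2*sin(14^(2/3)*sqrt(3)*y/14) + C3*cos(14^(2/3)*sqrt(3)*y/14))*exp(14^(2/3)*y/14)


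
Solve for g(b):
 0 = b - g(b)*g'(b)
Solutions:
 g(b) = -sqrt(C1 + b^2)
 g(b) = sqrt(C1 + b^2)


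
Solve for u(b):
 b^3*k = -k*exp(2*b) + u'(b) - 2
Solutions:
 u(b) = C1 + b^4*k/4 + 2*b + k*exp(2*b)/2


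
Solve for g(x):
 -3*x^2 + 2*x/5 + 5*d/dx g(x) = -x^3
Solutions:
 g(x) = C1 - x^4/20 + x^3/5 - x^2/25


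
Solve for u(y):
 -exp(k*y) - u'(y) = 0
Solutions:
 u(y) = C1 - exp(k*y)/k


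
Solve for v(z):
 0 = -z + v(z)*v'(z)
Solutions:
 v(z) = -sqrt(C1 + z^2)
 v(z) = sqrt(C1 + z^2)


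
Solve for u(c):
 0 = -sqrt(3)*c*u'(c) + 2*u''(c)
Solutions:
 u(c) = C1 + C2*erfi(3^(1/4)*c/2)


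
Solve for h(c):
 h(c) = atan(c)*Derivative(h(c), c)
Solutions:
 h(c) = C1*exp(Integral(1/atan(c), c))


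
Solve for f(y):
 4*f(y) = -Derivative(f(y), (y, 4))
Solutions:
 f(y) = (C1*sin(y) + C2*cos(y))*exp(-y) + (C3*sin(y) + C4*cos(y))*exp(y)


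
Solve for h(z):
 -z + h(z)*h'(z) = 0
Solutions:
 h(z) = -sqrt(C1 + z^2)
 h(z) = sqrt(C1 + z^2)


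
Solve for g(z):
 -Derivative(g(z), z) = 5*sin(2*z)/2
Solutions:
 g(z) = C1 + 5*cos(2*z)/4


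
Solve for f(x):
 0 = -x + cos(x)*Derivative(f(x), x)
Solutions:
 f(x) = C1 + Integral(x/cos(x), x)


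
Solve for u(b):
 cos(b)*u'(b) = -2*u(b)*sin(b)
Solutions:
 u(b) = C1*cos(b)^2


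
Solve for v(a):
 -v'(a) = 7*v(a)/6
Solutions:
 v(a) = C1*exp(-7*a/6)


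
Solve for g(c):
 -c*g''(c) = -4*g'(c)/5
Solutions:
 g(c) = C1 + C2*c^(9/5)


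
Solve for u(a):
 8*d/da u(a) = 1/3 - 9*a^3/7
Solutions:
 u(a) = C1 - 9*a^4/224 + a/24


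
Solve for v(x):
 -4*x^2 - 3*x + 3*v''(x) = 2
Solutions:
 v(x) = C1 + C2*x + x^4/9 + x^3/6 + x^2/3


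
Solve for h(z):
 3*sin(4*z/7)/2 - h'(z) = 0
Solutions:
 h(z) = C1 - 21*cos(4*z/7)/8


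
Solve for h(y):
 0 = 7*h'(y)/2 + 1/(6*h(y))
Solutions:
 h(y) = -sqrt(C1 - 42*y)/21
 h(y) = sqrt(C1 - 42*y)/21


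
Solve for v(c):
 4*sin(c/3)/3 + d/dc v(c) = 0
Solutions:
 v(c) = C1 + 4*cos(c/3)


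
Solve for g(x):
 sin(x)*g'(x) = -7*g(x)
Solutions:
 g(x) = C1*sqrt(cos(x) + 1)*(cos(x)^3 + 3*cos(x)^2 + 3*cos(x) + 1)/(sqrt(cos(x) - 1)*(cos(x)^3 - 3*cos(x)^2 + 3*cos(x) - 1))


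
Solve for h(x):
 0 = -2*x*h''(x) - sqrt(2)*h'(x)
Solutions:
 h(x) = C1 + C2*x^(1 - sqrt(2)/2)


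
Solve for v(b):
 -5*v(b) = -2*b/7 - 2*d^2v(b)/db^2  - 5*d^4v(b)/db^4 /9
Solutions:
 v(b) = C1*exp(-sqrt(15)*b*sqrt(-3 + sqrt(34))/5) + C2*exp(sqrt(15)*b*sqrt(-3 + sqrt(34))/5) + C3*sin(sqrt(15)*b*sqrt(3 + sqrt(34))/5) + C4*cos(sqrt(15)*b*sqrt(3 + sqrt(34))/5) + 2*b/35


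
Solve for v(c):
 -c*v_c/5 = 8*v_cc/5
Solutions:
 v(c) = C1 + C2*erf(c/4)


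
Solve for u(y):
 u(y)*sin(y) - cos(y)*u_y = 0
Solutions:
 u(y) = C1/cos(y)


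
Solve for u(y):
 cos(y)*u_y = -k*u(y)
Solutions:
 u(y) = C1*exp(k*(log(sin(y) - 1) - log(sin(y) + 1))/2)


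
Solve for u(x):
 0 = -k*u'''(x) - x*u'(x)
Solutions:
 u(x) = C1 + Integral(C2*airyai(x*(-1/k)^(1/3)) + C3*airybi(x*(-1/k)^(1/3)), x)


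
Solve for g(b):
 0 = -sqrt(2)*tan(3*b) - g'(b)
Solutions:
 g(b) = C1 + sqrt(2)*log(cos(3*b))/3


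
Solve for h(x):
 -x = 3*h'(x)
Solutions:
 h(x) = C1 - x^2/6


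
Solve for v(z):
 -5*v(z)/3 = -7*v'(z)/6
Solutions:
 v(z) = C1*exp(10*z/7)


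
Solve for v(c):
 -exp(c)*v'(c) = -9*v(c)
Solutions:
 v(c) = C1*exp(-9*exp(-c))


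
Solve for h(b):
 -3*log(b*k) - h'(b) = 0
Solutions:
 h(b) = C1 - 3*b*log(b*k) + 3*b


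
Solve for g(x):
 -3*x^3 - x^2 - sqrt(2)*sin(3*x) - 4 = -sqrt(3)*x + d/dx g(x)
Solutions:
 g(x) = C1 - 3*x^4/4 - x^3/3 + sqrt(3)*x^2/2 - 4*x + sqrt(2)*cos(3*x)/3


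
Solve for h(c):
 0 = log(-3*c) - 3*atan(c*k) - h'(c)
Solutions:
 h(c) = C1 + c*log(-c) - c + c*log(3) - 3*Piecewise((c*atan(c*k) - log(c^2*k^2 + 1)/(2*k), Ne(k, 0)), (0, True))


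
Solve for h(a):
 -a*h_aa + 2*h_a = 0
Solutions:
 h(a) = C1 + C2*a^3


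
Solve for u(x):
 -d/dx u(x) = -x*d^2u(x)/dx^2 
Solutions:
 u(x) = C1 + C2*x^2


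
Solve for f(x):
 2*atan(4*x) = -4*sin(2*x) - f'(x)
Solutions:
 f(x) = C1 - 2*x*atan(4*x) + log(16*x^2 + 1)/4 + 2*cos(2*x)


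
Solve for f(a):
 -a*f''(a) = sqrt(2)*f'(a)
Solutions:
 f(a) = C1 + C2*a^(1 - sqrt(2))


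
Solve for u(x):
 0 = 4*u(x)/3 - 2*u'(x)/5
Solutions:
 u(x) = C1*exp(10*x/3)


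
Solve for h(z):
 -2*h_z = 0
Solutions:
 h(z) = C1


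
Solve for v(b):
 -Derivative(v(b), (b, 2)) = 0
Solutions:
 v(b) = C1 + C2*b


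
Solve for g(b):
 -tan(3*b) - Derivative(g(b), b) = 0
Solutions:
 g(b) = C1 + log(cos(3*b))/3


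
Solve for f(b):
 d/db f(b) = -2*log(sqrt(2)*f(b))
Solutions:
 Integral(1/(2*log(_y) + log(2)), (_y, f(b))) = C1 - b


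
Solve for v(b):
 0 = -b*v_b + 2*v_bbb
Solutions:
 v(b) = C1 + Integral(C2*airyai(2^(2/3)*b/2) + C3*airybi(2^(2/3)*b/2), b)


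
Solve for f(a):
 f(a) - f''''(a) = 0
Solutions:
 f(a) = C1*exp(-a) + C2*exp(a) + C3*sin(a) + C4*cos(a)


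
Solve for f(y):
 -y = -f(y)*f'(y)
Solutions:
 f(y) = -sqrt(C1 + y^2)
 f(y) = sqrt(C1 + y^2)


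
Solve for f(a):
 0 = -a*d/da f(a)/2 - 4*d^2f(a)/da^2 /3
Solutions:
 f(a) = C1 + C2*erf(sqrt(3)*a/4)


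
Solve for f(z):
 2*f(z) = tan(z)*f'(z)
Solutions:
 f(z) = C1*sin(z)^2


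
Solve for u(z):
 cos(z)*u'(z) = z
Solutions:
 u(z) = C1 + Integral(z/cos(z), z)


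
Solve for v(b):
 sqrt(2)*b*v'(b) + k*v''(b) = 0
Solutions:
 v(b) = C1 + C2*sqrt(k)*erf(2^(3/4)*b*sqrt(1/k)/2)


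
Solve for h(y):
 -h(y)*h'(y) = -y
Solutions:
 h(y) = -sqrt(C1 + y^2)
 h(y) = sqrt(C1 + y^2)


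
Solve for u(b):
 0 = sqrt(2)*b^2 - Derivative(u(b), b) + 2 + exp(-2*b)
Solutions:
 u(b) = C1 + sqrt(2)*b^3/3 + 2*b - exp(-2*b)/2


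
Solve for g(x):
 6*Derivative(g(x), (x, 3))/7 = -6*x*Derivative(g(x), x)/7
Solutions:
 g(x) = C1 + Integral(C2*airyai(-x) + C3*airybi(-x), x)


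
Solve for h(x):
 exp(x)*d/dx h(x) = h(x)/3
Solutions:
 h(x) = C1*exp(-exp(-x)/3)


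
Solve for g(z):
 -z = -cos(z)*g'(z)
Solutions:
 g(z) = C1 + Integral(z/cos(z), z)


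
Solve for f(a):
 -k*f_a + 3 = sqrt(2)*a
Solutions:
 f(a) = C1 - sqrt(2)*a^2/(2*k) + 3*a/k


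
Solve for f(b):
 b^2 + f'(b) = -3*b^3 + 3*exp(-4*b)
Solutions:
 f(b) = C1 - 3*b^4/4 - b^3/3 - 3*exp(-4*b)/4


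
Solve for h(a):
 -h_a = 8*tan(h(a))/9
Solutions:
 h(a) = pi - asin(C1*exp(-8*a/9))
 h(a) = asin(C1*exp(-8*a/9))


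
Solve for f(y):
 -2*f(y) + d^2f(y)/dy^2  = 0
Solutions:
 f(y) = C1*exp(-sqrt(2)*y) + C2*exp(sqrt(2)*y)


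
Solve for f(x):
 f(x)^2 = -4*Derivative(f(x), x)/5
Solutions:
 f(x) = 4/(C1 + 5*x)


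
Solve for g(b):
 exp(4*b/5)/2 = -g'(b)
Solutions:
 g(b) = C1 - 5*exp(4*b/5)/8


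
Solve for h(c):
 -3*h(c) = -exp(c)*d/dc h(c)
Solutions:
 h(c) = C1*exp(-3*exp(-c))


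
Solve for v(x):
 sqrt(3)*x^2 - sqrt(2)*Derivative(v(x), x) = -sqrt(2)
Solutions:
 v(x) = C1 + sqrt(6)*x^3/6 + x


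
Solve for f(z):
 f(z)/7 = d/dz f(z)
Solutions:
 f(z) = C1*exp(z/7)


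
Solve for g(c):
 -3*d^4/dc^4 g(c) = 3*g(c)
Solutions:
 g(c) = (C1*sin(sqrt(2)*c/2) + C2*cos(sqrt(2)*c/2))*exp(-sqrt(2)*c/2) + (C3*sin(sqrt(2)*c/2) + C4*cos(sqrt(2)*c/2))*exp(sqrt(2)*c/2)


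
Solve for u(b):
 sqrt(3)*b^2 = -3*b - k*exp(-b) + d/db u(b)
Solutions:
 u(b) = C1 + sqrt(3)*b^3/3 + 3*b^2/2 - k*exp(-b)


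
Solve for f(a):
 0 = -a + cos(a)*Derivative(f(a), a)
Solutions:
 f(a) = C1 + Integral(a/cos(a), a)


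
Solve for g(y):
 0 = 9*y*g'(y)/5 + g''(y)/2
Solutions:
 g(y) = C1 + C2*erf(3*sqrt(5)*y/5)


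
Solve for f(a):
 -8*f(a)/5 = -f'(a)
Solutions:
 f(a) = C1*exp(8*a/5)


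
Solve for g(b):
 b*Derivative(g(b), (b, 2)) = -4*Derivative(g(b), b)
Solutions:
 g(b) = C1 + C2/b^3


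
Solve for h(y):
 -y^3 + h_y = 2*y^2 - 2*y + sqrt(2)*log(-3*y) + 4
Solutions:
 h(y) = C1 + y^4/4 + 2*y^3/3 - y^2 + sqrt(2)*y*log(-y) + y*(-sqrt(2) + sqrt(2)*log(3) + 4)


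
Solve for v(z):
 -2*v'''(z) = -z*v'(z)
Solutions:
 v(z) = C1 + Integral(C2*airyai(2^(2/3)*z/2) + C3*airybi(2^(2/3)*z/2), z)


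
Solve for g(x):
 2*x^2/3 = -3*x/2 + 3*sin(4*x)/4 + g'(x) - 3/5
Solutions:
 g(x) = C1 + 2*x^3/9 + 3*x^2/4 + 3*x/5 + 3*cos(4*x)/16


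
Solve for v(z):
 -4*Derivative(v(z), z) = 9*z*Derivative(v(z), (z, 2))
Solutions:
 v(z) = C1 + C2*z^(5/9)


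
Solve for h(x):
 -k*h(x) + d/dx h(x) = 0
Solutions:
 h(x) = C1*exp(k*x)


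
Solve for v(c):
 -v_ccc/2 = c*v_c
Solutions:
 v(c) = C1 + Integral(C2*airyai(-2^(1/3)*c) + C3*airybi(-2^(1/3)*c), c)


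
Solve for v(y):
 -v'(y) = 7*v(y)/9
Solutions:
 v(y) = C1*exp(-7*y/9)


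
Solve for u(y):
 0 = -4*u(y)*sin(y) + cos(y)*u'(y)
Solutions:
 u(y) = C1/cos(y)^4


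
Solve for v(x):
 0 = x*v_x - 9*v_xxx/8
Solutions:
 v(x) = C1 + Integral(C2*airyai(2*3^(1/3)*x/3) + C3*airybi(2*3^(1/3)*x/3), x)


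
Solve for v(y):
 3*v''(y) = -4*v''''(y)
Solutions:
 v(y) = C1 + C2*y + C3*sin(sqrt(3)*y/2) + C4*cos(sqrt(3)*y/2)


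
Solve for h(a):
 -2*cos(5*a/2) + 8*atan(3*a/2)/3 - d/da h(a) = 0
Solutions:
 h(a) = C1 + 8*a*atan(3*a/2)/3 - 8*log(9*a^2 + 4)/9 - 4*sin(5*a/2)/5


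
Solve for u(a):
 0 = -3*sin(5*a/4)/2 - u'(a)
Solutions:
 u(a) = C1 + 6*cos(5*a/4)/5


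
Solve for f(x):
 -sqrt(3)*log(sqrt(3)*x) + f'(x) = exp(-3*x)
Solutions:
 f(x) = C1 + sqrt(3)*x*log(x) + sqrt(3)*x*(-1 + log(3)/2) - exp(-3*x)/3


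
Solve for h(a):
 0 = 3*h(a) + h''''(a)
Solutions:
 h(a) = (C1*sin(sqrt(2)*3^(1/4)*a/2) + C2*cos(sqrt(2)*3^(1/4)*a/2))*exp(-sqrt(2)*3^(1/4)*a/2) + (C3*sin(sqrt(2)*3^(1/4)*a/2) + C4*cos(sqrt(2)*3^(1/4)*a/2))*exp(sqrt(2)*3^(1/4)*a/2)


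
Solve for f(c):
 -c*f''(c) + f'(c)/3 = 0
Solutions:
 f(c) = C1 + C2*c^(4/3)


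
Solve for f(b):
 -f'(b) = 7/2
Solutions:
 f(b) = C1 - 7*b/2


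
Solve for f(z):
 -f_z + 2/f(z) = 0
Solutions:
 f(z) = -sqrt(C1 + 4*z)
 f(z) = sqrt(C1 + 4*z)


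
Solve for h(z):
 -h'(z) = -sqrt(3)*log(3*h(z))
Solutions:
 -sqrt(3)*Integral(1/(log(_y) + log(3)), (_y, h(z)))/3 = C1 - z


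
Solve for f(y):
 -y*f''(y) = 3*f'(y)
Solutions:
 f(y) = C1 + C2/y^2


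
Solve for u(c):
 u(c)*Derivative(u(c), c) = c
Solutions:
 u(c) = -sqrt(C1 + c^2)
 u(c) = sqrt(C1 + c^2)


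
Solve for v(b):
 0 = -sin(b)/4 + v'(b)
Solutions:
 v(b) = C1 - cos(b)/4


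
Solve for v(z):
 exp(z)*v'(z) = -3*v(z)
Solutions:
 v(z) = C1*exp(3*exp(-z))


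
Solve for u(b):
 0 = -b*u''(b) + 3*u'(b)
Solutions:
 u(b) = C1 + C2*b^4


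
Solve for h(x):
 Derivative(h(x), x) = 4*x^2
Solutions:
 h(x) = C1 + 4*x^3/3


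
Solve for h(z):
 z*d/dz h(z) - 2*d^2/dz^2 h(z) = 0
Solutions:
 h(z) = C1 + C2*erfi(z/2)


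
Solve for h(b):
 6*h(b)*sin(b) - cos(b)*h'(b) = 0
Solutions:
 h(b) = C1/cos(b)^6


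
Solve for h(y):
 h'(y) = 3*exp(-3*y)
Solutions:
 h(y) = C1 - exp(-3*y)


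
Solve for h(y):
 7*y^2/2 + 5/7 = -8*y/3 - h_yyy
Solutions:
 h(y) = C1 + C2*y + C3*y^2 - 7*y^5/120 - y^4/9 - 5*y^3/42


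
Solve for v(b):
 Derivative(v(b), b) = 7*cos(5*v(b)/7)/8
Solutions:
 -7*b/8 - 7*log(sin(5*v(b)/7) - 1)/10 + 7*log(sin(5*v(b)/7) + 1)/10 = C1


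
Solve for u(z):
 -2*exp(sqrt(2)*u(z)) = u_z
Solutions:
 u(z) = sqrt(2)*(2*log(1/(C1 + 2*z)) - log(2))/4


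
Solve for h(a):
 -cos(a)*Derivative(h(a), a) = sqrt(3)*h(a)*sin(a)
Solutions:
 h(a) = C1*cos(a)^(sqrt(3))


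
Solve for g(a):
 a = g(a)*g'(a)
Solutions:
 g(a) = -sqrt(C1 + a^2)
 g(a) = sqrt(C1 + a^2)


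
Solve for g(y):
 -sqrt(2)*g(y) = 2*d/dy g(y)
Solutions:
 g(y) = C1*exp(-sqrt(2)*y/2)


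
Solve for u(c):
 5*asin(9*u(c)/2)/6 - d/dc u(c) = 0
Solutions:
 Integral(1/asin(9*_y/2), (_y, u(c))) = C1 + 5*c/6


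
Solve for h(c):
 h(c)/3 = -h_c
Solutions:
 h(c) = C1*exp(-c/3)


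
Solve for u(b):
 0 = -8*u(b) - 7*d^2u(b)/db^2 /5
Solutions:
 u(b) = C1*sin(2*sqrt(70)*b/7) + C2*cos(2*sqrt(70)*b/7)


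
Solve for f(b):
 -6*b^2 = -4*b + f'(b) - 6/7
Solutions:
 f(b) = C1 - 2*b^3 + 2*b^2 + 6*b/7


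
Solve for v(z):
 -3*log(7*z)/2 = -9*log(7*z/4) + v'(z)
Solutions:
 v(z) = C1 + 15*z*log(z)/2 - 18*z*log(2) - 15*z/2 + 15*z*log(7)/2


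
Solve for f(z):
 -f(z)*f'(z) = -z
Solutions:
 f(z) = -sqrt(C1 + z^2)
 f(z) = sqrt(C1 + z^2)


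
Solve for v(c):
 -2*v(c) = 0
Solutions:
 v(c) = 0


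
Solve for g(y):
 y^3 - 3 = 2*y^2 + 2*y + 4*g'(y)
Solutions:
 g(y) = C1 + y^4/16 - y^3/6 - y^2/4 - 3*y/4


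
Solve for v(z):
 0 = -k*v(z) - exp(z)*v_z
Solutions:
 v(z) = C1*exp(k*exp(-z))


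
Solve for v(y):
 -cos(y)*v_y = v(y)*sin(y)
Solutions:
 v(y) = C1*cos(y)


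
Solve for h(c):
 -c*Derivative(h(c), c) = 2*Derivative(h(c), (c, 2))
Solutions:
 h(c) = C1 + C2*erf(c/2)


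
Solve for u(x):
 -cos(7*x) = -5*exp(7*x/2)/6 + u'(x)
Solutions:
 u(x) = C1 + 5*exp(7*x/2)/21 - sin(7*x)/7


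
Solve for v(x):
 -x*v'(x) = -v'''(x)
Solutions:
 v(x) = C1 + Integral(C2*airyai(x) + C3*airybi(x), x)


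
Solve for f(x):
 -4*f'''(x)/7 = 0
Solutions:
 f(x) = C1 + C2*x + C3*x^2


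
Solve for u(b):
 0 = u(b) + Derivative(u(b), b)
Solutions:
 u(b) = C1*exp(-b)


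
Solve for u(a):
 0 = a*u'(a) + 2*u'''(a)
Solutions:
 u(a) = C1 + Integral(C2*airyai(-2^(2/3)*a/2) + C3*airybi(-2^(2/3)*a/2), a)


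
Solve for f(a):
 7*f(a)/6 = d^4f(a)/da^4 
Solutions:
 f(a) = C1*exp(-6^(3/4)*7^(1/4)*a/6) + C2*exp(6^(3/4)*7^(1/4)*a/6) + C3*sin(6^(3/4)*7^(1/4)*a/6) + C4*cos(6^(3/4)*7^(1/4)*a/6)


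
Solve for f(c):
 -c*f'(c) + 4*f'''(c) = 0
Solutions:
 f(c) = C1 + Integral(C2*airyai(2^(1/3)*c/2) + C3*airybi(2^(1/3)*c/2), c)


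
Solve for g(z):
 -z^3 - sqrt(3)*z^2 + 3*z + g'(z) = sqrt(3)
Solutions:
 g(z) = C1 + z^4/4 + sqrt(3)*z^3/3 - 3*z^2/2 + sqrt(3)*z


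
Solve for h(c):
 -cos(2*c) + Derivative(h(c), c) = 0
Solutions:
 h(c) = C1 + sin(2*c)/2


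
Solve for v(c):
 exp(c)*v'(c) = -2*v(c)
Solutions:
 v(c) = C1*exp(2*exp(-c))


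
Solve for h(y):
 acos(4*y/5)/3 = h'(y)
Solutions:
 h(y) = C1 + y*acos(4*y/5)/3 - sqrt(25 - 16*y^2)/12


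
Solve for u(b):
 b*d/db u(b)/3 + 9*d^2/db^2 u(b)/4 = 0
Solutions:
 u(b) = C1 + C2*erf(sqrt(6)*b/9)


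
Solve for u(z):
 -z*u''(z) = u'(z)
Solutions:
 u(z) = C1 + C2*log(z)


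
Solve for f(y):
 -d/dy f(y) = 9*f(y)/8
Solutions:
 f(y) = C1*exp(-9*y/8)


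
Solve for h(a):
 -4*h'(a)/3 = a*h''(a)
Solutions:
 h(a) = C1 + C2/a^(1/3)


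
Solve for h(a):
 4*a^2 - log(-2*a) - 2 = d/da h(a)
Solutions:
 h(a) = C1 + 4*a^3/3 - a*log(-a) + a*(-1 - log(2))


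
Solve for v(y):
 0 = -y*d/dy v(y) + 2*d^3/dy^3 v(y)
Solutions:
 v(y) = C1 + Integral(C2*airyai(2^(2/3)*y/2) + C3*airybi(2^(2/3)*y/2), y)


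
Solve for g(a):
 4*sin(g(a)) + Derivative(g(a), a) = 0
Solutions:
 g(a) = -acos((-C1 - exp(8*a))/(C1 - exp(8*a))) + 2*pi
 g(a) = acos((-C1 - exp(8*a))/(C1 - exp(8*a)))


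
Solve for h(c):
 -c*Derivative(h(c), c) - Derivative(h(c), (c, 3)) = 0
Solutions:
 h(c) = C1 + Integral(C2*airyai(-c) + C3*airybi(-c), c)


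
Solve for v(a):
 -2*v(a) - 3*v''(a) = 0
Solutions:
 v(a) = C1*sin(sqrt(6)*a/3) + C2*cos(sqrt(6)*a/3)


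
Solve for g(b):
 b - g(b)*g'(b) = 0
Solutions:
 g(b) = -sqrt(C1 + b^2)
 g(b) = sqrt(C1 + b^2)


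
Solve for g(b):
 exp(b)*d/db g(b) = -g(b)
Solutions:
 g(b) = C1*exp(exp(-b))


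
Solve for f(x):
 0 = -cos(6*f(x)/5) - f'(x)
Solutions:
 x - 5*log(sin(6*f(x)/5) - 1)/12 + 5*log(sin(6*f(x)/5) + 1)/12 = C1


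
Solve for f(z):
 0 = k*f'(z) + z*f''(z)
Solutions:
 f(z) = C1 + z^(1 - re(k))*(C2*sin(log(z)*Abs(im(k))) + C3*cos(log(z)*im(k)))


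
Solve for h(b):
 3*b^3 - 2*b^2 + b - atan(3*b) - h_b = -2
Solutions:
 h(b) = C1 + 3*b^4/4 - 2*b^3/3 + b^2/2 - b*atan(3*b) + 2*b + log(9*b^2 + 1)/6


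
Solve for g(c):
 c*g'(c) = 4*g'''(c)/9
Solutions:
 g(c) = C1 + Integral(C2*airyai(2^(1/3)*3^(2/3)*c/2) + C3*airybi(2^(1/3)*3^(2/3)*c/2), c)


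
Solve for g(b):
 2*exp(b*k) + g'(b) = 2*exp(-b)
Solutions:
 g(b) = C1 - 2*exp(-b) - 2*exp(b*k)/k


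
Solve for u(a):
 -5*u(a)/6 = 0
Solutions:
 u(a) = 0


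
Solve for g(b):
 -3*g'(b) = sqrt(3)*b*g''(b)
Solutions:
 g(b) = C1 + C2*b^(1 - sqrt(3))


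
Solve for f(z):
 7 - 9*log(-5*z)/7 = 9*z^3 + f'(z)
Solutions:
 f(z) = C1 - 9*z^4/4 - 9*z*log(-z)/7 + z*(58 - 9*log(5))/7


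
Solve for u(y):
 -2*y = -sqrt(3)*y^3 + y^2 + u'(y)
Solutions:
 u(y) = C1 + sqrt(3)*y^4/4 - y^3/3 - y^2


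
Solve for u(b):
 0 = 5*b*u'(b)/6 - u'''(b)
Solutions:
 u(b) = C1 + Integral(C2*airyai(5^(1/3)*6^(2/3)*b/6) + C3*airybi(5^(1/3)*6^(2/3)*b/6), b)


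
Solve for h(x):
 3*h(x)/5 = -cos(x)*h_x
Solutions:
 h(x) = C1*(sin(x) - 1)^(3/10)/(sin(x) + 1)^(3/10)


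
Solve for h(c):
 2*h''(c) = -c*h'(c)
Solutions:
 h(c) = C1 + C2*erf(c/2)


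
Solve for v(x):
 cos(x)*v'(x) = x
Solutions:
 v(x) = C1 + Integral(x/cos(x), x)


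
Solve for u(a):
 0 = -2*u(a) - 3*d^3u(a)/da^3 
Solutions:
 u(a) = C3*exp(-2^(1/3)*3^(2/3)*a/3) + (C1*sin(2^(1/3)*3^(1/6)*a/2) + C2*cos(2^(1/3)*3^(1/6)*a/2))*exp(2^(1/3)*3^(2/3)*a/6)


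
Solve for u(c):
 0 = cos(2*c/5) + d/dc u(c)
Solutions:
 u(c) = C1 - 5*sin(2*c/5)/2


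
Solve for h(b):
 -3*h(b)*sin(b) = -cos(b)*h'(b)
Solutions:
 h(b) = C1/cos(b)^3


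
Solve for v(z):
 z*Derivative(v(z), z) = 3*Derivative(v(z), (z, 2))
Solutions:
 v(z) = C1 + C2*erfi(sqrt(6)*z/6)


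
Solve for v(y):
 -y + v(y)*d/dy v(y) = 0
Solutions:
 v(y) = -sqrt(C1 + y^2)
 v(y) = sqrt(C1 + y^2)


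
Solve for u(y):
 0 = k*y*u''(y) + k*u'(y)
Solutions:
 u(y) = C1 + C2*log(y)


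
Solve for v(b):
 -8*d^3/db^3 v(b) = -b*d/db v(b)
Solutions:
 v(b) = C1 + Integral(C2*airyai(b/2) + C3*airybi(b/2), b)


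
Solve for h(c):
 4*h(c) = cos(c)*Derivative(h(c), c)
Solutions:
 h(c) = C1*(sin(c)^2 + 2*sin(c) + 1)/(sin(c)^2 - 2*sin(c) + 1)


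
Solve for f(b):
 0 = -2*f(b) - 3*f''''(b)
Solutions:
 f(b) = (C1*sin(6^(3/4)*b/6) + C2*cos(6^(3/4)*b/6))*exp(-6^(3/4)*b/6) + (C3*sin(6^(3/4)*b/6) + C4*cos(6^(3/4)*b/6))*exp(6^(3/4)*b/6)


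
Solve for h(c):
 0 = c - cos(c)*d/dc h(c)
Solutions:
 h(c) = C1 + Integral(c/cos(c), c)


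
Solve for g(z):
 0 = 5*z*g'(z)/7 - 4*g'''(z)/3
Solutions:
 g(z) = C1 + Integral(C2*airyai(1470^(1/3)*z/14) + C3*airybi(1470^(1/3)*z/14), z)


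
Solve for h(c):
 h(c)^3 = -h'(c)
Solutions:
 h(c) = -sqrt(2)*sqrt(-1/(C1 - c))/2
 h(c) = sqrt(2)*sqrt(-1/(C1 - c))/2


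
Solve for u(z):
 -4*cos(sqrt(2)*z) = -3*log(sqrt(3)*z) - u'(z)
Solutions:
 u(z) = C1 - 3*z*log(z) - 3*z*log(3)/2 + 3*z + 2*sqrt(2)*sin(sqrt(2)*z)


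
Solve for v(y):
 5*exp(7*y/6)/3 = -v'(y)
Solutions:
 v(y) = C1 - 10*exp(7*y/6)/7


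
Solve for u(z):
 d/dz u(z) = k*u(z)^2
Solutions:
 u(z) = -1/(C1 + k*z)


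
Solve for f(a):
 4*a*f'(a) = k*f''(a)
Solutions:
 f(a) = C1 + C2*erf(sqrt(2)*a*sqrt(-1/k))/sqrt(-1/k)


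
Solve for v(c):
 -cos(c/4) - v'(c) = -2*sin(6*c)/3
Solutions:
 v(c) = C1 - 4*sin(c/4) - cos(6*c)/9


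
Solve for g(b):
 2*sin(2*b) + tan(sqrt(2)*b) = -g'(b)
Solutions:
 g(b) = C1 + sqrt(2)*log(cos(sqrt(2)*b))/2 + cos(2*b)


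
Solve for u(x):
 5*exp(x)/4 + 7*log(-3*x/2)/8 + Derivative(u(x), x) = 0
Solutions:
 u(x) = C1 - 7*x*log(-x)/8 + 7*x*(-log(3) + log(2) + 1)/8 - 5*exp(x)/4


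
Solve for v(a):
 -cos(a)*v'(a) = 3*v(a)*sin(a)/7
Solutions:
 v(a) = C1*cos(a)^(3/7)


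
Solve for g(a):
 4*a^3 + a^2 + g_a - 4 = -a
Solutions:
 g(a) = C1 - a^4 - a^3/3 - a^2/2 + 4*a


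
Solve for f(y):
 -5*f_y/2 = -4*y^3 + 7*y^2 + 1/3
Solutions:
 f(y) = C1 + 2*y^4/5 - 14*y^3/15 - 2*y/15


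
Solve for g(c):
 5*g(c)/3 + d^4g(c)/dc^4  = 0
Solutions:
 g(c) = (C1*sin(sqrt(2)*3^(3/4)*5^(1/4)*c/6) + C2*cos(sqrt(2)*3^(3/4)*5^(1/4)*c/6))*exp(-sqrt(2)*3^(3/4)*5^(1/4)*c/6) + (C3*sin(sqrt(2)*3^(3/4)*5^(1/4)*c/6) + C4*cos(sqrt(2)*3^(3/4)*5^(1/4)*c/6))*exp(sqrt(2)*3^(3/4)*5^(1/4)*c/6)


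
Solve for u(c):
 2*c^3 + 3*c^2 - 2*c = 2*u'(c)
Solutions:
 u(c) = C1 + c^4/4 + c^3/2 - c^2/2


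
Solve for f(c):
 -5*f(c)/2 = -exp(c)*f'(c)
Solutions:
 f(c) = C1*exp(-5*exp(-c)/2)


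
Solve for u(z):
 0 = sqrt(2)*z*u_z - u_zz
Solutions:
 u(z) = C1 + C2*erfi(2^(3/4)*z/2)


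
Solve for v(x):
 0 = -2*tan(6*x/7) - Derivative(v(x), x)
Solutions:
 v(x) = C1 + 7*log(cos(6*x/7))/3


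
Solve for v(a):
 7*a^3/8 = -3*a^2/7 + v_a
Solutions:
 v(a) = C1 + 7*a^4/32 + a^3/7


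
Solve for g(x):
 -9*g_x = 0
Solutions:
 g(x) = C1


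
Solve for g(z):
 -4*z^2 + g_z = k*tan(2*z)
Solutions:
 g(z) = C1 - k*log(cos(2*z))/2 + 4*z^3/3


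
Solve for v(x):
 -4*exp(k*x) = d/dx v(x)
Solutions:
 v(x) = C1 - 4*exp(k*x)/k


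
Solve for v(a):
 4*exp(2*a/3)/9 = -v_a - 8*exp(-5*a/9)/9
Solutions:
 v(a) = C1 - 2*exp(2*a/3)/3 + 8*exp(-5*a/9)/5


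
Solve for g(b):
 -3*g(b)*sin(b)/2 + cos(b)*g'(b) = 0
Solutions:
 g(b) = C1/cos(b)^(3/2)


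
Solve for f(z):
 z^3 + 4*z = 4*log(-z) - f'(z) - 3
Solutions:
 f(z) = C1 - z^4/4 - 2*z^2 + 4*z*log(-z) - 7*z


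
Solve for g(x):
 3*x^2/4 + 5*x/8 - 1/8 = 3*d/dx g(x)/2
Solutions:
 g(x) = C1 + x^3/6 + 5*x^2/24 - x/12


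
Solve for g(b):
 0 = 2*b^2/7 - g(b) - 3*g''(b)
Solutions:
 g(b) = C1*sin(sqrt(3)*b/3) + C2*cos(sqrt(3)*b/3) + 2*b^2/7 - 12/7


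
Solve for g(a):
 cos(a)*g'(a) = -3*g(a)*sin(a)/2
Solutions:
 g(a) = C1*cos(a)^(3/2)


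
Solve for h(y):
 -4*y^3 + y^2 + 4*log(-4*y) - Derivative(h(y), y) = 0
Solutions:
 h(y) = C1 - y^4 + y^3/3 + 4*y*log(-y) + 4*y*(-1 + 2*log(2))


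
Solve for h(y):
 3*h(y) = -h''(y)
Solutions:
 h(y) = C1*sin(sqrt(3)*y) + C2*cos(sqrt(3)*y)


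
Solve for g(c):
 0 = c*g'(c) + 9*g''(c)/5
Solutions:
 g(c) = C1 + C2*erf(sqrt(10)*c/6)


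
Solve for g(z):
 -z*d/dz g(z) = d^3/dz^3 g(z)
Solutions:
 g(z) = C1 + Integral(C2*airyai(-z) + C3*airybi(-z), z)


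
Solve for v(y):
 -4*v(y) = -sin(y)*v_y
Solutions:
 v(y) = C1*(cos(y)^2 - 2*cos(y) + 1)/(cos(y)^2 + 2*cos(y) + 1)


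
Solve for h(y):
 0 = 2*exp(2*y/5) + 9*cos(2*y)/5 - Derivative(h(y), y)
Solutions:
 h(y) = C1 + 5*exp(2*y/5) + 9*sin(2*y)/10


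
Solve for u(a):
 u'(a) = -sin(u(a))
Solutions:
 u(a) = -acos((-C1 - exp(2*a))/(C1 - exp(2*a))) + 2*pi
 u(a) = acos((-C1 - exp(2*a))/(C1 - exp(2*a)))


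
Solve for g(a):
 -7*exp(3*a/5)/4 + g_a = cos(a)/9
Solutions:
 g(a) = C1 + 35*exp(3*a/5)/12 + sin(a)/9


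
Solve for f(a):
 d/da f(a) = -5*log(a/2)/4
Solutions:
 f(a) = C1 - 5*a*log(a)/4 + 5*a*log(2)/4 + 5*a/4


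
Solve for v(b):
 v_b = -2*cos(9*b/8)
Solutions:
 v(b) = C1 - 16*sin(9*b/8)/9


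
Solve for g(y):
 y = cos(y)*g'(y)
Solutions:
 g(y) = C1 + Integral(y/cos(y), y)


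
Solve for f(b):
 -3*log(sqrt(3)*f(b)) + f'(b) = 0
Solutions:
 -2*Integral(1/(2*log(_y) + log(3)), (_y, f(b)))/3 = C1 - b


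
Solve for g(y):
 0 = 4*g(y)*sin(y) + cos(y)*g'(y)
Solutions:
 g(y) = C1*cos(y)^4


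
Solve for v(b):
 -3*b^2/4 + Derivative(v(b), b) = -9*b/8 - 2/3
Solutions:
 v(b) = C1 + b^3/4 - 9*b^2/16 - 2*b/3


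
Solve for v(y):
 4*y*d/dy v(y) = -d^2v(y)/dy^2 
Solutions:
 v(y) = C1 + C2*erf(sqrt(2)*y)


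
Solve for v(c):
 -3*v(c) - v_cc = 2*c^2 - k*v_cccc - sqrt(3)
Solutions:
 v(c) = C1*exp(-sqrt(2)*c*sqrt((1 - sqrt(12*k + 1))/k)/2) + C2*exp(sqrt(2)*c*sqrt((1 - sqrt(12*k + 1))/k)/2) + C3*exp(-sqrt(2)*c*sqrt((sqrt(12*k + 1) + 1)/k)/2) + C4*exp(sqrt(2)*c*sqrt((sqrt(12*k + 1) + 1)/k)/2) - 2*c^2/3 + 4/9 + sqrt(3)/3


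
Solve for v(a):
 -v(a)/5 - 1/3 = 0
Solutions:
 v(a) = -5/3


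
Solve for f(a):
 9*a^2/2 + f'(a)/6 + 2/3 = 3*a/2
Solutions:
 f(a) = C1 - 9*a^3 + 9*a^2/2 - 4*a


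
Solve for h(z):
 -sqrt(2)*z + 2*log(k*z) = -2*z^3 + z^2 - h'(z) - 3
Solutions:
 h(z) = C1 - z^4/2 + z^3/3 + sqrt(2)*z^2/2 - 2*z*log(k*z) - z


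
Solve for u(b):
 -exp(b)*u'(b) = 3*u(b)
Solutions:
 u(b) = C1*exp(3*exp(-b))


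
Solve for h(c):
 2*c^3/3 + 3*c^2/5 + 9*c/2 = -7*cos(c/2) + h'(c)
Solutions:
 h(c) = C1 + c^4/6 + c^3/5 + 9*c^2/4 + 14*sin(c/2)


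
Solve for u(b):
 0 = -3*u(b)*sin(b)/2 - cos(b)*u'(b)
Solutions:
 u(b) = C1*cos(b)^(3/2)


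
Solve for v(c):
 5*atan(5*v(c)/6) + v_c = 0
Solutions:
 Integral(1/atan(5*_y/6), (_y, v(c))) = C1 - 5*c


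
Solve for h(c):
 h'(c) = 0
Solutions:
 h(c) = C1


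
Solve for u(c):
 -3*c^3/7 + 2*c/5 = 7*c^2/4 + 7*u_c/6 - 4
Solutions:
 u(c) = C1 - 9*c^4/98 - c^3/2 + 6*c^2/35 + 24*c/7


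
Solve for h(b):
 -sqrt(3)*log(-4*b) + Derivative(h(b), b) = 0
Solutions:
 h(b) = C1 + sqrt(3)*b*log(-b) + sqrt(3)*b*(-1 + 2*log(2))


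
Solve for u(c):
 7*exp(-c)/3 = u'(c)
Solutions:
 u(c) = C1 - 7*exp(-c)/3


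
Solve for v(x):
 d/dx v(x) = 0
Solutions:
 v(x) = C1


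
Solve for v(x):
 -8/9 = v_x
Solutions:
 v(x) = C1 - 8*x/9


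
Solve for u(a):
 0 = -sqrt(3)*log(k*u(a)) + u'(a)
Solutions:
 li(k*u(a))/k = C1 + sqrt(3)*a


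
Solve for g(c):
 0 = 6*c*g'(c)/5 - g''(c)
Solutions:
 g(c) = C1 + C2*erfi(sqrt(15)*c/5)


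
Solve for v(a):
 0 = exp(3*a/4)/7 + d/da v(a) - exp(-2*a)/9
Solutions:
 v(a) = C1 - 4*exp(3*a/4)/21 - exp(-2*a)/18


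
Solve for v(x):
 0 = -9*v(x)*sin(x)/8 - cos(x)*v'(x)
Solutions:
 v(x) = C1*cos(x)^(9/8)


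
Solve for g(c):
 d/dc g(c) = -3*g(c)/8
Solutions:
 g(c) = C1*exp(-3*c/8)


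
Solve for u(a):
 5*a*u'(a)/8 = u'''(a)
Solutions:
 u(a) = C1 + Integral(C2*airyai(5^(1/3)*a/2) + C3*airybi(5^(1/3)*a/2), a)


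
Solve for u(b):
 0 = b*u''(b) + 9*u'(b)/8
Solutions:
 u(b) = C1 + C2/b^(1/8)


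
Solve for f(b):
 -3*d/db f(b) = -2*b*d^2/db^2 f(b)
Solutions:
 f(b) = C1 + C2*b^(5/2)


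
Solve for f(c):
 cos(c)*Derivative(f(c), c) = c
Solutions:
 f(c) = C1 + Integral(c/cos(c), c)


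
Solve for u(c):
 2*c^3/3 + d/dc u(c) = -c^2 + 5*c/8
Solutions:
 u(c) = C1 - c^4/6 - c^3/3 + 5*c^2/16


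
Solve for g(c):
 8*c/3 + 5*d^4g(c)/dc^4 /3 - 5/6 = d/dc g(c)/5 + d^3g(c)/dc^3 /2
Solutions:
 g(c) = C1 + C2*exp(c*(-(2*sqrt(930) + 61)^(1/3) - 1/(2*sqrt(930) + 61)^(1/3) + 2)/20)*sin(sqrt(3)*c*(-(2*sqrt(930) + 61)^(1/3) + (2*sqrt(930) + 61)^(-1/3))/20) + C3*exp(c*(-(2*sqrt(930) + 61)^(1/3) - 1/(2*sqrt(930) + 61)^(1/3) + 2)/20)*cos(sqrt(3)*c*(-(2*sqrt(930) + 61)^(1/3) + (2*sqrt(930) + 61)^(-1/3))/20) + C4*exp(c*((2*sqrt(930) + 61)^(-1/3) + 1 + (2*sqrt(930) + 61)^(1/3))/10) + 20*c^2/3 - 25*c/6


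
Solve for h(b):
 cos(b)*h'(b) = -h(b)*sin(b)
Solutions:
 h(b) = C1*cos(b)


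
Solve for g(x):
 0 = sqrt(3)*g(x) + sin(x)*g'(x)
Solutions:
 g(x) = C1*(cos(x) + 1)^(sqrt(3)/2)/(cos(x) - 1)^(sqrt(3)/2)


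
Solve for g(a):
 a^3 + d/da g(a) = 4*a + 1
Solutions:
 g(a) = C1 - a^4/4 + 2*a^2 + a


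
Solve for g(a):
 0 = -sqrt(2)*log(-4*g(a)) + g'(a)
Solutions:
 -sqrt(2)*Integral(1/(log(-_y) + 2*log(2)), (_y, g(a)))/2 = C1 - a


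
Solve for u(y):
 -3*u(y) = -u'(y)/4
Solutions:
 u(y) = C1*exp(12*y)


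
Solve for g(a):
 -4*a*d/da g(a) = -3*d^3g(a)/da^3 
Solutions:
 g(a) = C1 + Integral(C2*airyai(6^(2/3)*a/3) + C3*airybi(6^(2/3)*a/3), a)


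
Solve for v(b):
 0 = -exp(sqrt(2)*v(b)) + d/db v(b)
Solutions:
 v(b) = sqrt(2)*(2*log(-1/(C1 + b)) - log(2))/4


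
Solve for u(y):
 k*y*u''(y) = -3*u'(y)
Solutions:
 u(y) = C1 + y^(((re(k) - 3)*re(k) + im(k)^2)/(re(k)^2 + im(k)^2))*(C2*sin(3*log(y)*Abs(im(k))/(re(k)^2 + im(k)^2)) + C3*cos(3*log(y)*im(k)/(re(k)^2 + im(k)^2)))


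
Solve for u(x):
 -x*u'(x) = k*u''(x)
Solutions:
 u(x) = C1 + C2*sqrt(k)*erf(sqrt(2)*x*sqrt(1/k)/2)


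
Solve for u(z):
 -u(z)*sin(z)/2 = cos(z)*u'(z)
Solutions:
 u(z) = C1*sqrt(cos(z))


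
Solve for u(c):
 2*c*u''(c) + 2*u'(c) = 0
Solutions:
 u(c) = C1 + C2*log(c)


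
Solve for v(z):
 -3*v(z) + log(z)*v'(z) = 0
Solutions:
 v(z) = C1*exp(3*li(z))


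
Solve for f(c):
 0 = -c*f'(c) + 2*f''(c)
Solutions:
 f(c) = C1 + C2*erfi(c/2)


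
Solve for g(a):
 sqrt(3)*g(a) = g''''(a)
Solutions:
 g(a) = C1*exp(-3^(1/8)*a) + C2*exp(3^(1/8)*a) + C3*sin(3^(1/8)*a) + C4*cos(3^(1/8)*a)


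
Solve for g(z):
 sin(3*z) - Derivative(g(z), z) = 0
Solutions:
 g(z) = C1 - cos(3*z)/3


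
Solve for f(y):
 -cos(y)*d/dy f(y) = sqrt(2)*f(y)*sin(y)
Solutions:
 f(y) = C1*cos(y)^(sqrt(2))


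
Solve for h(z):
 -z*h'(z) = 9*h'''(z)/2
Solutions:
 h(z) = C1 + Integral(C2*airyai(-6^(1/3)*z/3) + C3*airybi(-6^(1/3)*z/3), z)
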